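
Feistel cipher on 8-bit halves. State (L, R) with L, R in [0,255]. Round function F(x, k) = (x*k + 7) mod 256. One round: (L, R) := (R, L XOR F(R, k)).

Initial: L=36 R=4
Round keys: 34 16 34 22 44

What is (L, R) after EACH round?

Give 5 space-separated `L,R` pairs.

Round 1 (k=34): L=4 R=171
Round 2 (k=16): L=171 R=179
Round 3 (k=34): L=179 R=102
Round 4 (k=22): L=102 R=120
Round 5 (k=44): L=120 R=193

Answer: 4,171 171,179 179,102 102,120 120,193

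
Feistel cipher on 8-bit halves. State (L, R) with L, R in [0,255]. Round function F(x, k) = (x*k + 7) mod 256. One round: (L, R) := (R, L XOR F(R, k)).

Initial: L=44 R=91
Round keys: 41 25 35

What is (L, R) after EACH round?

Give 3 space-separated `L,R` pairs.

Answer: 91,182 182,150 150,63

Derivation:
Round 1 (k=41): L=91 R=182
Round 2 (k=25): L=182 R=150
Round 3 (k=35): L=150 R=63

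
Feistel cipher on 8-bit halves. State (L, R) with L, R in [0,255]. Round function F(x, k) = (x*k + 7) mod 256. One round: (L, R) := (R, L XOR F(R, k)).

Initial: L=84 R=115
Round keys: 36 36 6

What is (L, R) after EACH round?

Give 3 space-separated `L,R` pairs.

Round 1 (k=36): L=115 R=103
Round 2 (k=36): L=103 R=240
Round 3 (k=6): L=240 R=192

Answer: 115,103 103,240 240,192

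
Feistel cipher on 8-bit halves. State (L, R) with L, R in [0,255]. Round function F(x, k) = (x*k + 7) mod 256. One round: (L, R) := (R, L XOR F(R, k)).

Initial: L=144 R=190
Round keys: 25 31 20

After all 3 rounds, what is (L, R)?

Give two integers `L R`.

Round 1 (k=25): L=190 R=5
Round 2 (k=31): L=5 R=28
Round 3 (k=20): L=28 R=50

Answer: 28 50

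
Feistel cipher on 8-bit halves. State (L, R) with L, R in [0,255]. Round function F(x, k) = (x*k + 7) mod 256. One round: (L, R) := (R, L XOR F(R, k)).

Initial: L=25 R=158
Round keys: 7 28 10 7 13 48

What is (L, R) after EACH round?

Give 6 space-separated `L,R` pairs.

Round 1 (k=7): L=158 R=64
Round 2 (k=28): L=64 R=153
Round 3 (k=10): L=153 R=65
Round 4 (k=7): L=65 R=87
Round 5 (k=13): L=87 R=51
Round 6 (k=48): L=51 R=192

Answer: 158,64 64,153 153,65 65,87 87,51 51,192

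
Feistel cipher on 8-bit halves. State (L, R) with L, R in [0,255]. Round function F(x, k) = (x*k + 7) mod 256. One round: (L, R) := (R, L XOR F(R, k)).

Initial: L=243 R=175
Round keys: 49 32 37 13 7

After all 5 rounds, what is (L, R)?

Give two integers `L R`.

Round 1 (k=49): L=175 R=117
Round 2 (k=32): L=117 R=8
Round 3 (k=37): L=8 R=90
Round 4 (k=13): L=90 R=145
Round 5 (k=7): L=145 R=164

Answer: 145 164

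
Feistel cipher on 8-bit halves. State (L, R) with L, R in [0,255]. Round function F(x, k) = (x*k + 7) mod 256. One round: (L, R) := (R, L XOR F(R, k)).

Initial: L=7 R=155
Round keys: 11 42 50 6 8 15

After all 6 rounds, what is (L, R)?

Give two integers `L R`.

Round 1 (k=11): L=155 R=183
Round 2 (k=42): L=183 R=150
Round 3 (k=50): L=150 R=228
Round 4 (k=6): L=228 R=201
Round 5 (k=8): L=201 R=171
Round 6 (k=15): L=171 R=197

Answer: 171 197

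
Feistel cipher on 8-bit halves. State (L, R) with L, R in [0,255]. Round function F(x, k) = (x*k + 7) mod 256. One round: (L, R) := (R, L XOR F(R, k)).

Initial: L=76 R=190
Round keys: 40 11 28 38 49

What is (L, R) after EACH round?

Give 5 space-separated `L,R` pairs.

Answer: 190,251 251,110 110,244 244,81 81,124

Derivation:
Round 1 (k=40): L=190 R=251
Round 2 (k=11): L=251 R=110
Round 3 (k=28): L=110 R=244
Round 4 (k=38): L=244 R=81
Round 5 (k=49): L=81 R=124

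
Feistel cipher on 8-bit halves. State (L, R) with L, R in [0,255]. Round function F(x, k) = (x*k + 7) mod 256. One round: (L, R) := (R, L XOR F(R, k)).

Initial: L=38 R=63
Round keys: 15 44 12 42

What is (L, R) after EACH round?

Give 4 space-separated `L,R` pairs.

Answer: 63,158 158,16 16,89 89,177

Derivation:
Round 1 (k=15): L=63 R=158
Round 2 (k=44): L=158 R=16
Round 3 (k=12): L=16 R=89
Round 4 (k=42): L=89 R=177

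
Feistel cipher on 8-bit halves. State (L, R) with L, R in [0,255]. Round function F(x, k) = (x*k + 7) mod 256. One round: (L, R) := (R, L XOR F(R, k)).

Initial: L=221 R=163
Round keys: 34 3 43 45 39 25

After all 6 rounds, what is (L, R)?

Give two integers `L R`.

Answer: 190 95

Derivation:
Round 1 (k=34): L=163 R=112
Round 2 (k=3): L=112 R=244
Round 3 (k=43): L=244 R=115
Round 4 (k=45): L=115 R=202
Round 5 (k=39): L=202 R=190
Round 6 (k=25): L=190 R=95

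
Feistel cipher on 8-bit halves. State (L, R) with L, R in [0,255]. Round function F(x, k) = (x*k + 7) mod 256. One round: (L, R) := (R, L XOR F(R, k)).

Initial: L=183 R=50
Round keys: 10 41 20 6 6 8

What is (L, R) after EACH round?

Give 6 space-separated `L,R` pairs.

Round 1 (k=10): L=50 R=76
Round 2 (k=41): L=76 R=1
Round 3 (k=20): L=1 R=87
Round 4 (k=6): L=87 R=16
Round 5 (k=6): L=16 R=48
Round 6 (k=8): L=48 R=151

Answer: 50,76 76,1 1,87 87,16 16,48 48,151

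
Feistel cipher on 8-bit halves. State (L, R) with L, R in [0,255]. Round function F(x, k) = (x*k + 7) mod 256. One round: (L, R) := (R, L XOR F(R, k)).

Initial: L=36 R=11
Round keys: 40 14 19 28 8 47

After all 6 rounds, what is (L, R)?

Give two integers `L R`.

Answer: 241 131

Derivation:
Round 1 (k=40): L=11 R=155
Round 2 (k=14): L=155 R=138
Round 3 (k=19): L=138 R=222
Round 4 (k=28): L=222 R=197
Round 5 (k=8): L=197 R=241
Round 6 (k=47): L=241 R=131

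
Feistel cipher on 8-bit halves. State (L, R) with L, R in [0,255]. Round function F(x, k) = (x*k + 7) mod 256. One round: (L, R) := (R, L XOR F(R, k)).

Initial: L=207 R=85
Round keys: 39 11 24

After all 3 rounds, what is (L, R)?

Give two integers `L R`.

Answer: 27 186

Derivation:
Round 1 (k=39): L=85 R=53
Round 2 (k=11): L=53 R=27
Round 3 (k=24): L=27 R=186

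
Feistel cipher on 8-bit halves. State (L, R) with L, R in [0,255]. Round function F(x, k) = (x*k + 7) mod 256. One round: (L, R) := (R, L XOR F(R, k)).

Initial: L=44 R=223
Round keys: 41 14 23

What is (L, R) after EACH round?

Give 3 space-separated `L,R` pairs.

Round 1 (k=41): L=223 R=146
Round 2 (k=14): L=146 R=220
Round 3 (k=23): L=220 R=89

Answer: 223,146 146,220 220,89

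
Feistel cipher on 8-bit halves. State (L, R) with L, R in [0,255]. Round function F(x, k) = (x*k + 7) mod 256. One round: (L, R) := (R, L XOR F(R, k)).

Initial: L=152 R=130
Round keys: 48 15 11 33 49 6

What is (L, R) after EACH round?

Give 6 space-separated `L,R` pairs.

Round 1 (k=48): L=130 R=255
Round 2 (k=15): L=255 R=122
Round 3 (k=11): L=122 R=186
Round 4 (k=33): L=186 R=123
Round 5 (k=49): L=123 R=40
Round 6 (k=6): L=40 R=140

Answer: 130,255 255,122 122,186 186,123 123,40 40,140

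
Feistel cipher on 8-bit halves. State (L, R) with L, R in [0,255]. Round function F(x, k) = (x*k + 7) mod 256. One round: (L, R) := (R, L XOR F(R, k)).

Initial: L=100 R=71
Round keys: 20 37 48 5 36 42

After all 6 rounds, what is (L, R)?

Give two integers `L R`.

Answer: 175 199

Derivation:
Round 1 (k=20): L=71 R=247
Round 2 (k=37): L=247 R=253
Round 3 (k=48): L=253 R=128
Round 4 (k=5): L=128 R=122
Round 5 (k=36): L=122 R=175
Round 6 (k=42): L=175 R=199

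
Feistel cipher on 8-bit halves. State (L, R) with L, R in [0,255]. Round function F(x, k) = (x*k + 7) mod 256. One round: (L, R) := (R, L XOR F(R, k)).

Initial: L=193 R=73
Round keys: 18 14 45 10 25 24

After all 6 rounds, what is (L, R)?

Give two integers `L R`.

Answer: 179 136

Derivation:
Round 1 (k=18): L=73 R=232
Round 2 (k=14): L=232 R=254
Round 3 (k=45): L=254 R=69
Round 4 (k=10): L=69 R=71
Round 5 (k=25): L=71 R=179
Round 6 (k=24): L=179 R=136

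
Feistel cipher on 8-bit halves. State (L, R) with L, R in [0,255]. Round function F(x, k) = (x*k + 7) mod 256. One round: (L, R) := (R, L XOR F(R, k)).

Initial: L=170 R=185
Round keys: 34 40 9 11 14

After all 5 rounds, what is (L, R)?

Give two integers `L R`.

Round 1 (k=34): L=185 R=51
Round 2 (k=40): L=51 R=70
Round 3 (k=9): L=70 R=78
Round 4 (k=11): L=78 R=39
Round 5 (k=14): L=39 R=103

Answer: 39 103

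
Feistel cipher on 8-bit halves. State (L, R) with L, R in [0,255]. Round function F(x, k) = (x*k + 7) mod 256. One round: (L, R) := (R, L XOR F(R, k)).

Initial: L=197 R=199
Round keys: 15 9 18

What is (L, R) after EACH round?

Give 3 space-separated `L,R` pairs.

Answer: 199,117 117,227 227,136

Derivation:
Round 1 (k=15): L=199 R=117
Round 2 (k=9): L=117 R=227
Round 3 (k=18): L=227 R=136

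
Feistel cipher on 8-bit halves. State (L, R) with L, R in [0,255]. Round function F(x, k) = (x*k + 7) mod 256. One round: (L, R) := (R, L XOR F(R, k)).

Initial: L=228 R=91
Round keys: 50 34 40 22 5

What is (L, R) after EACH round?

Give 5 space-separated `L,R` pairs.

Answer: 91,41 41,34 34,126 126,249 249,154

Derivation:
Round 1 (k=50): L=91 R=41
Round 2 (k=34): L=41 R=34
Round 3 (k=40): L=34 R=126
Round 4 (k=22): L=126 R=249
Round 5 (k=5): L=249 R=154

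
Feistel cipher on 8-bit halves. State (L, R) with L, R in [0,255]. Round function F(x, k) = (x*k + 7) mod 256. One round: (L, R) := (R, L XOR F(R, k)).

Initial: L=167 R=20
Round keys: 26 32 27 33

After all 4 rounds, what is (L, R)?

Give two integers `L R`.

Round 1 (k=26): L=20 R=168
Round 2 (k=32): L=168 R=19
Round 3 (k=27): L=19 R=160
Round 4 (k=33): L=160 R=180

Answer: 160 180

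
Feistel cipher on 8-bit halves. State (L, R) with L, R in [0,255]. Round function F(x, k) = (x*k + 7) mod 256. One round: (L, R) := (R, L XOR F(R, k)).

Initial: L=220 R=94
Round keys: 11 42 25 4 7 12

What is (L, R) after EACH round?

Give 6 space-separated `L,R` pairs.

Answer: 94,205 205,247 247,235 235,68 68,8 8,35

Derivation:
Round 1 (k=11): L=94 R=205
Round 2 (k=42): L=205 R=247
Round 3 (k=25): L=247 R=235
Round 4 (k=4): L=235 R=68
Round 5 (k=7): L=68 R=8
Round 6 (k=12): L=8 R=35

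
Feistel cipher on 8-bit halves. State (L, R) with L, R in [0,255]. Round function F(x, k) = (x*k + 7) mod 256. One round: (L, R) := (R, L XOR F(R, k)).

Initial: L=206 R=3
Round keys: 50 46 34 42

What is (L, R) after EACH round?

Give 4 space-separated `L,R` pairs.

Answer: 3,83 83,242 242,120 120,69

Derivation:
Round 1 (k=50): L=3 R=83
Round 2 (k=46): L=83 R=242
Round 3 (k=34): L=242 R=120
Round 4 (k=42): L=120 R=69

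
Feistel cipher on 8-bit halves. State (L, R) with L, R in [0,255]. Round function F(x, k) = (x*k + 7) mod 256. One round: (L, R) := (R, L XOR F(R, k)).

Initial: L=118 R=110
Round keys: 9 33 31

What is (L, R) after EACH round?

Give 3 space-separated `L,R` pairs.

Round 1 (k=9): L=110 R=147
Round 2 (k=33): L=147 R=148
Round 3 (k=31): L=148 R=96

Answer: 110,147 147,148 148,96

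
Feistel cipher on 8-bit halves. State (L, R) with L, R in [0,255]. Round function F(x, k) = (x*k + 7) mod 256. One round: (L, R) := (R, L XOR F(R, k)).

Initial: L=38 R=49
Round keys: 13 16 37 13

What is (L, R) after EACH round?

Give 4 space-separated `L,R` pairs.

Round 1 (k=13): L=49 R=162
Round 2 (k=16): L=162 R=22
Round 3 (k=37): L=22 R=151
Round 4 (k=13): L=151 R=164

Answer: 49,162 162,22 22,151 151,164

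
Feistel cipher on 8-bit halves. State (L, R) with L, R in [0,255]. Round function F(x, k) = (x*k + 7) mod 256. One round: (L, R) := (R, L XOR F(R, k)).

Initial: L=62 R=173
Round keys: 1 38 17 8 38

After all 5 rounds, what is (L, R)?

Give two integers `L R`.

Round 1 (k=1): L=173 R=138
Round 2 (k=38): L=138 R=46
Round 3 (k=17): L=46 R=159
Round 4 (k=8): L=159 R=209
Round 5 (k=38): L=209 R=146

Answer: 209 146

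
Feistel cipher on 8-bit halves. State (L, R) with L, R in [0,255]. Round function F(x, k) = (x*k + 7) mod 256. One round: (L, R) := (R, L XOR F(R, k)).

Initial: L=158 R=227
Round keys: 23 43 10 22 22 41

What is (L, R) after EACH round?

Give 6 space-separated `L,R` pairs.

Answer: 227,242 242,78 78,225 225,19 19,72 72,156

Derivation:
Round 1 (k=23): L=227 R=242
Round 2 (k=43): L=242 R=78
Round 3 (k=10): L=78 R=225
Round 4 (k=22): L=225 R=19
Round 5 (k=22): L=19 R=72
Round 6 (k=41): L=72 R=156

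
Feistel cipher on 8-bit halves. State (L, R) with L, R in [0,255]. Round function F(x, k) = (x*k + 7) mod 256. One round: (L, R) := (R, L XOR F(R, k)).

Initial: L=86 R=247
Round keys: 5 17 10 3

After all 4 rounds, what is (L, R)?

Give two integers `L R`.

Round 1 (k=5): L=247 R=140
Round 2 (k=17): L=140 R=164
Round 3 (k=10): L=164 R=227
Round 4 (k=3): L=227 R=20

Answer: 227 20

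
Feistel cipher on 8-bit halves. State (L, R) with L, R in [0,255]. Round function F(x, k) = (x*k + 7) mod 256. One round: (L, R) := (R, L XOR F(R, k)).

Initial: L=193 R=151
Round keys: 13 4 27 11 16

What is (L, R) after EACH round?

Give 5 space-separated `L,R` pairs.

Round 1 (k=13): L=151 R=115
Round 2 (k=4): L=115 R=68
Round 3 (k=27): L=68 R=64
Round 4 (k=11): L=64 R=131
Round 5 (k=16): L=131 R=119

Answer: 151,115 115,68 68,64 64,131 131,119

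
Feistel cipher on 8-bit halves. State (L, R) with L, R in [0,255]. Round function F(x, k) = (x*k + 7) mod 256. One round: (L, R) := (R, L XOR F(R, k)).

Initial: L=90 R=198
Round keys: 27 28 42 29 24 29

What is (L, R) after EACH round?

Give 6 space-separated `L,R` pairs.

Answer: 198,179 179,93 93,250 250,4 4,157 157,212

Derivation:
Round 1 (k=27): L=198 R=179
Round 2 (k=28): L=179 R=93
Round 3 (k=42): L=93 R=250
Round 4 (k=29): L=250 R=4
Round 5 (k=24): L=4 R=157
Round 6 (k=29): L=157 R=212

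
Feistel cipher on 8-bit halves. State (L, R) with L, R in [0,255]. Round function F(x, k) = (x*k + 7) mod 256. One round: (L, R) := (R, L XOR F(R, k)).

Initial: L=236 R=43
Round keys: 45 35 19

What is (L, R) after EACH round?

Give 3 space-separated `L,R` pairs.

Answer: 43,122 122,158 158,187

Derivation:
Round 1 (k=45): L=43 R=122
Round 2 (k=35): L=122 R=158
Round 3 (k=19): L=158 R=187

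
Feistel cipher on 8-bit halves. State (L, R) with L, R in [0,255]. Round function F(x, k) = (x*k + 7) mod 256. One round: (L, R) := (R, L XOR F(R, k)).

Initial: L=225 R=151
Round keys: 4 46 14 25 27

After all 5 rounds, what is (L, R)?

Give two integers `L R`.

Answer: 104 34

Derivation:
Round 1 (k=4): L=151 R=130
Round 2 (k=46): L=130 R=244
Round 3 (k=14): L=244 R=221
Round 4 (k=25): L=221 R=104
Round 5 (k=27): L=104 R=34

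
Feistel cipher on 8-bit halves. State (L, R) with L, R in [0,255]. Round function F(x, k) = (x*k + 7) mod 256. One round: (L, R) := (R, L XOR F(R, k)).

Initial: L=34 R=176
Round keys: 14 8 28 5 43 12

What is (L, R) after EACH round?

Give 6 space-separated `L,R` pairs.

Answer: 176,133 133,159 159,238 238,50 50,131 131,25

Derivation:
Round 1 (k=14): L=176 R=133
Round 2 (k=8): L=133 R=159
Round 3 (k=28): L=159 R=238
Round 4 (k=5): L=238 R=50
Round 5 (k=43): L=50 R=131
Round 6 (k=12): L=131 R=25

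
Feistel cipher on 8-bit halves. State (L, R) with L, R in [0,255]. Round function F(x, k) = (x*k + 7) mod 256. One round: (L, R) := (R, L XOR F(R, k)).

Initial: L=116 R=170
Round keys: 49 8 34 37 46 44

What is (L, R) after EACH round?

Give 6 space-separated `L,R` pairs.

Round 1 (k=49): L=170 R=229
Round 2 (k=8): L=229 R=133
Round 3 (k=34): L=133 R=84
Round 4 (k=37): L=84 R=174
Round 5 (k=46): L=174 R=31
Round 6 (k=44): L=31 R=245

Answer: 170,229 229,133 133,84 84,174 174,31 31,245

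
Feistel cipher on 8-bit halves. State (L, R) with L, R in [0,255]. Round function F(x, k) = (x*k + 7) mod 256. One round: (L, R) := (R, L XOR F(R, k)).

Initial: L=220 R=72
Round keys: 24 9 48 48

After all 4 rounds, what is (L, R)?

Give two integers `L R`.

Answer: 124 245

Derivation:
Round 1 (k=24): L=72 R=27
Round 2 (k=9): L=27 R=178
Round 3 (k=48): L=178 R=124
Round 4 (k=48): L=124 R=245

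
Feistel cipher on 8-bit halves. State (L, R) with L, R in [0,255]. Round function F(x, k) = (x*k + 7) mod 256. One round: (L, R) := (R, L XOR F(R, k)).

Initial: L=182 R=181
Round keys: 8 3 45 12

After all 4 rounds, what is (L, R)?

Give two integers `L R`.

Answer: 187 44

Derivation:
Round 1 (k=8): L=181 R=25
Round 2 (k=3): L=25 R=231
Round 3 (k=45): L=231 R=187
Round 4 (k=12): L=187 R=44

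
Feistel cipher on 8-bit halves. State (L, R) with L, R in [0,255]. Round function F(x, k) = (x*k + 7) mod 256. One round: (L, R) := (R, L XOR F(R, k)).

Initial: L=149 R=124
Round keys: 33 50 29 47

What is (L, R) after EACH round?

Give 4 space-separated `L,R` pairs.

Round 1 (k=33): L=124 R=150
Round 2 (k=50): L=150 R=47
Round 3 (k=29): L=47 R=204
Round 4 (k=47): L=204 R=84

Answer: 124,150 150,47 47,204 204,84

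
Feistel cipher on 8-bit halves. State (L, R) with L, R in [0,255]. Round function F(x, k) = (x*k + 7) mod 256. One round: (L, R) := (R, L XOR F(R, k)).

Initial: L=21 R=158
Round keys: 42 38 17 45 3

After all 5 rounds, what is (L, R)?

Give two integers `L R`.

Round 1 (k=42): L=158 R=230
Round 2 (k=38): L=230 R=181
Round 3 (k=17): L=181 R=234
Round 4 (k=45): L=234 R=156
Round 5 (k=3): L=156 R=49

Answer: 156 49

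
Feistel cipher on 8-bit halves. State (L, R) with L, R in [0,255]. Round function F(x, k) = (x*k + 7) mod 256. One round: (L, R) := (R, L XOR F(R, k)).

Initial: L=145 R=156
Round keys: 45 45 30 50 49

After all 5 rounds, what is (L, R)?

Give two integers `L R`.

Round 1 (k=45): L=156 R=226
Round 2 (k=45): L=226 R=93
Round 3 (k=30): L=93 R=15
Round 4 (k=50): L=15 R=168
Round 5 (k=49): L=168 R=32

Answer: 168 32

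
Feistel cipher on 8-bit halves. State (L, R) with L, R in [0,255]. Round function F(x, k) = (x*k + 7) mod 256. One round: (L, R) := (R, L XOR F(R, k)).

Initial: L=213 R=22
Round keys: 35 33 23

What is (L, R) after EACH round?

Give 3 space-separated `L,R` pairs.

Round 1 (k=35): L=22 R=220
Round 2 (k=33): L=220 R=117
Round 3 (k=23): L=117 R=86

Answer: 22,220 220,117 117,86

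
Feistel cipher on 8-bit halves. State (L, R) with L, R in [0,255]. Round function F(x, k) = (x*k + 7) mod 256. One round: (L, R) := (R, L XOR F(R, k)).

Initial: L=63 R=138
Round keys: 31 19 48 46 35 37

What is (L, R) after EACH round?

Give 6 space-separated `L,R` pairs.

Answer: 138,130 130,39 39,213 213,106 106,80 80,253

Derivation:
Round 1 (k=31): L=138 R=130
Round 2 (k=19): L=130 R=39
Round 3 (k=48): L=39 R=213
Round 4 (k=46): L=213 R=106
Round 5 (k=35): L=106 R=80
Round 6 (k=37): L=80 R=253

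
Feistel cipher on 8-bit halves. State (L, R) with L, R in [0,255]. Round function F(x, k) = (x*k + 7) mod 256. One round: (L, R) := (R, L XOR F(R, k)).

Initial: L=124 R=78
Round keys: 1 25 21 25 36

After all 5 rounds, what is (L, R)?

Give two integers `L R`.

Answer: 85 23

Derivation:
Round 1 (k=1): L=78 R=41
Round 2 (k=25): L=41 R=70
Round 3 (k=21): L=70 R=236
Round 4 (k=25): L=236 R=85
Round 5 (k=36): L=85 R=23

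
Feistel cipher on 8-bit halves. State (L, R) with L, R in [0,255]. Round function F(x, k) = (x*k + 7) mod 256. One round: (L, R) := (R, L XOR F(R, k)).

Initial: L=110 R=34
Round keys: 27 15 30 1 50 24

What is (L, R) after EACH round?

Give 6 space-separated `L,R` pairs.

Round 1 (k=27): L=34 R=243
Round 2 (k=15): L=243 R=102
Round 3 (k=30): L=102 R=8
Round 4 (k=1): L=8 R=105
Round 5 (k=50): L=105 R=129
Round 6 (k=24): L=129 R=118

Answer: 34,243 243,102 102,8 8,105 105,129 129,118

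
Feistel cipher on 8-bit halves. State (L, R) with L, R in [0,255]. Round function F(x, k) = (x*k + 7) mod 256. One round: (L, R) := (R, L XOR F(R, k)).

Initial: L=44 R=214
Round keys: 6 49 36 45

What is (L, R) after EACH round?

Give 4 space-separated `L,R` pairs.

Answer: 214,39 39,168 168,128 128,47

Derivation:
Round 1 (k=6): L=214 R=39
Round 2 (k=49): L=39 R=168
Round 3 (k=36): L=168 R=128
Round 4 (k=45): L=128 R=47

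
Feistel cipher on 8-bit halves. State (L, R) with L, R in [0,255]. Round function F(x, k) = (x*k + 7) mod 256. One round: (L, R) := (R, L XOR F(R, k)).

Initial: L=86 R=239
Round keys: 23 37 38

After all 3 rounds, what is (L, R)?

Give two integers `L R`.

Round 1 (k=23): L=239 R=214
Round 2 (k=37): L=214 R=26
Round 3 (k=38): L=26 R=53

Answer: 26 53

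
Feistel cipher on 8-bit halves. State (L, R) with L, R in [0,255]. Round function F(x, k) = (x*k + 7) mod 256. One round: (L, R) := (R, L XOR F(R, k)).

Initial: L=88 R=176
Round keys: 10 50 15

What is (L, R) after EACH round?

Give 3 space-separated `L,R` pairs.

Round 1 (k=10): L=176 R=191
Round 2 (k=50): L=191 R=229
Round 3 (k=15): L=229 R=205

Answer: 176,191 191,229 229,205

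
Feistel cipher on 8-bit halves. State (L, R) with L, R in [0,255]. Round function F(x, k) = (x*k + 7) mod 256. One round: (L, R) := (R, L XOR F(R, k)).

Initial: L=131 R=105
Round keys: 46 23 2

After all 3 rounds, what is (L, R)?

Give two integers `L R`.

Answer: 88 209

Derivation:
Round 1 (k=46): L=105 R=102
Round 2 (k=23): L=102 R=88
Round 3 (k=2): L=88 R=209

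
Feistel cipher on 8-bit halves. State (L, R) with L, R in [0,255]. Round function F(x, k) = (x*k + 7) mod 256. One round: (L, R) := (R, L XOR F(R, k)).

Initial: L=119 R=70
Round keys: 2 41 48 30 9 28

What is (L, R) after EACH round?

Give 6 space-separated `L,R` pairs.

Answer: 70,228 228,205 205,147 147,140 140,96 96,11

Derivation:
Round 1 (k=2): L=70 R=228
Round 2 (k=41): L=228 R=205
Round 3 (k=48): L=205 R=147
Round 4 (k=30): L=147 R=140
Round 5 (k=9): L=140 R=96
Round 6 (k=28): L=96 R=11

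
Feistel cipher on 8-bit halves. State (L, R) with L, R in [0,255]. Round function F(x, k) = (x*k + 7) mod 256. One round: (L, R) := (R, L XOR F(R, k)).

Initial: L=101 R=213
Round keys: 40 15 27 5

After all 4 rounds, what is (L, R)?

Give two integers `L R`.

Answer: 149 88

Derivation:
Round 1 (k=40): L=213 R=42
Round 2 (k=15): L=42 R=168
Round 3 (k=27): L=168 R=149
Round 4 (k=5): L=149 R=88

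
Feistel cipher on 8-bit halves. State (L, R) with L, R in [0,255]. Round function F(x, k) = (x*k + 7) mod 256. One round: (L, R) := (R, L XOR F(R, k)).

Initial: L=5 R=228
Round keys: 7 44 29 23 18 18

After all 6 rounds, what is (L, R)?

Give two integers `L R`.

Answer: 191 185

Derivation:
Round 1 (k=7): L=228 R=70
Round 2 (k=44): L=70 R=235
Round 3 (k=29): L=235 R=224
Round 4 (k=23): L=224 R=204
Round 5 (k=18): L=204 R=191
Round 6 (k=18): L=191 R=185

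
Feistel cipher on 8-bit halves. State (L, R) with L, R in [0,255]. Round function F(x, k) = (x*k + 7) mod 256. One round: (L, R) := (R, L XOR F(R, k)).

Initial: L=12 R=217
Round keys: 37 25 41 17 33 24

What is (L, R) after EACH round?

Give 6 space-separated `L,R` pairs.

Answer: 217,104 104,246 246,5 5,170 170,244 244,77

Derivation:
Round 1 (k=37): L=217 R=104
Round 2 (k=25): L=104 R=246
Round 3 (k=41): L=246 R=5
Round 4 (k=17): L=5 R=170
Round 5 (k=33): L=170 R=244
Round 6 (k=24): L=244 R=77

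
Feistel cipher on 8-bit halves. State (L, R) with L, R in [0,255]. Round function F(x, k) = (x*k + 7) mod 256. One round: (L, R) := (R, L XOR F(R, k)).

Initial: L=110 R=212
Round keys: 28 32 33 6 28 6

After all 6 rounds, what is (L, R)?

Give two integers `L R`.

Answer: 156 69

Derivation:
Round 1 (k=28): L=212 R=89
Round 2 (k=32): L=89 R=243
Round 3 (k=33): L=243 R=3
Round 4 (k=6): L=3 R=234
Round 5 (k=28): L=234 R=156
Round 6 (k=6): L=156 R=69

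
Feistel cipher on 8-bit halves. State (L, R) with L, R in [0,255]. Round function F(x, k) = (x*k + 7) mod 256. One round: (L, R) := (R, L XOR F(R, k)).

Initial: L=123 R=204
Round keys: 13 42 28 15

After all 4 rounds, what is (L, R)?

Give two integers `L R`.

Answer: 99 239

Derivation:
Round 1 (k=13): L=204 R=24
Round 2 (k=42): L=24 R=59
Round 3 (k=28): L=59 R=99
Round 4 (k=15): L=99 R=239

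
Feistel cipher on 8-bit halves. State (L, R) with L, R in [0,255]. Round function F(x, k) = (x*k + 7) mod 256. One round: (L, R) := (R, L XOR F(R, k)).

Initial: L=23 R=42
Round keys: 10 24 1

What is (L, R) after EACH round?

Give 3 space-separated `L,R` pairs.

Answer: 42,188 188,141 141,40

Derivation:
Round 1 (k=10): L=42 R=188
Round 2 (k=24): L=188 R=141
Round 3 (k=1): L=141 R=40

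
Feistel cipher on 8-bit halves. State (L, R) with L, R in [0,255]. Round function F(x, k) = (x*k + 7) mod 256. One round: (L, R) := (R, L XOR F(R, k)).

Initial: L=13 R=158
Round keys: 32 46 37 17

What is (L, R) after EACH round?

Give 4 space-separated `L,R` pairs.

Round 1 (k=32): L=158 R=202
Round 2 (k=46): L=202 R=205
Round 3 (k=37): L=205 R=98
Round 4 (k=17): L=98 R=68

Answer: 158,202 202,205 205,98 98,68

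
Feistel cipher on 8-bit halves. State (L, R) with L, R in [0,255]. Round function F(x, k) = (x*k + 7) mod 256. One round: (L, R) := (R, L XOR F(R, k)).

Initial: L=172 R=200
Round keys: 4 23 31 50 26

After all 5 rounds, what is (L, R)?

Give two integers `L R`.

Round 1 (k=4): L=200 R=139
Round 2 (k=23): L=139 R=76
Round 3 (k=31): L=76 R=176
Round 4 (k=50): L=176 R=43
Round 5 (k=26): L=43 R=213

Answer: 43 213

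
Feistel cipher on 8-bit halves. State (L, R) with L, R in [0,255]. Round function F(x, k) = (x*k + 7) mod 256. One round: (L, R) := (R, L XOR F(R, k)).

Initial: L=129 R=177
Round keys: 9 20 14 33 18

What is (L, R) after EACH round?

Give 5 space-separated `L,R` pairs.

Answer: 177,193 193,170 170,146 146,115 115,143

Derivation:
Round 1 (k=9): L=177 R=193
Round 2 (k=20): L=193 R=170
Round 3 (k=14): L=170 R=146
Round 4 (k=33): L=146 R=115
Round 5 (k=18): L=115 R=143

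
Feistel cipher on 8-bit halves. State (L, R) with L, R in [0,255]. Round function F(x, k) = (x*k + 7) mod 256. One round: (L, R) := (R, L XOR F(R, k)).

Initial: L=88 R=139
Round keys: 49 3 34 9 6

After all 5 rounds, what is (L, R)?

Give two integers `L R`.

Answer: 118 242

Derivation:
Round 1 (k=49): L=139 R=250
Round 2 (k=3): L=250 R=126
Round 3 (k=34): L=126 R=57
Round 4 (k=9): L=57 R=118
Round 5 (k=6): L=118 R=242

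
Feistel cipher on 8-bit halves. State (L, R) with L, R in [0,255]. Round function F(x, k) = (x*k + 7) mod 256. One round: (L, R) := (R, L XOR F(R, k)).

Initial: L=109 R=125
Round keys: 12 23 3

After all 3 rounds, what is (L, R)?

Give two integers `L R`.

Round 1 (k=12): L=125 R=142
Round 2 (k=23): L=142 R=180
Round 3 (k=3): L=180 R=173

Answer: 180 173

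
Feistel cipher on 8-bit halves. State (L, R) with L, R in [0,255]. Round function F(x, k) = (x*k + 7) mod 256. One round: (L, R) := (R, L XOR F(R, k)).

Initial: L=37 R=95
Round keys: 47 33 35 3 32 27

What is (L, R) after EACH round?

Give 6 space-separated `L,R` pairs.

Answer: 95,93 93,91 91,37 37,45 45,130 130,144

Derivation:
Round 1 (k=47): L=95 R=93
Round 2 (k=33): L=93 R=91
Round 3 (k=35): L=91 R=37
Round 4 (k=3): L=37 R=45
Round 5 (k=32): L=45 R=130
Round 6 (k=27): L=130 R=144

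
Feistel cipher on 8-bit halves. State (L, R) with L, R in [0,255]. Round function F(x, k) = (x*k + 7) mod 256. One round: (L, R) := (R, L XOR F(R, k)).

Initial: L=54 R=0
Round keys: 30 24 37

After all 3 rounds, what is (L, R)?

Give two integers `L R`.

Answer: 159 51

Derivation:
Round 1 (k=30): L=0 R=49
Round 2 (k=24): L=49 R=159
Round 3 (k=37): L=159 R=51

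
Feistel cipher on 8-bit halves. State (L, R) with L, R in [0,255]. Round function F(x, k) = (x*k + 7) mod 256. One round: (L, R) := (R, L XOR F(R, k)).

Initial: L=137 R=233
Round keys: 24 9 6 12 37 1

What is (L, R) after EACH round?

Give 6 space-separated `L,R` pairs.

Answer: 233,86 86,228 228,9 9,151 151,211 211,77

Derivation:
Round 1 (k=24): L=233 R=86
Round 2 (k=9): L=86 R=228
Round 3 (k=6): L=228 R=9
Round 4 (k=12): L=9 R=151
Round 5 (k=37): L=151 R=211
Round 6 (k=1): L=211 R=77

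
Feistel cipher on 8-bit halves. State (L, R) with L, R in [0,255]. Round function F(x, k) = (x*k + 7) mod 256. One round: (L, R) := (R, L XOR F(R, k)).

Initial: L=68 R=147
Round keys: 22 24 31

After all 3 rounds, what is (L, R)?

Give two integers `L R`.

Round 1 (k=22): L=147 R=237
Round 2 (k=24): L=237 R=172
Round 3 (k=31): L=172 R=54

Answer: 172 54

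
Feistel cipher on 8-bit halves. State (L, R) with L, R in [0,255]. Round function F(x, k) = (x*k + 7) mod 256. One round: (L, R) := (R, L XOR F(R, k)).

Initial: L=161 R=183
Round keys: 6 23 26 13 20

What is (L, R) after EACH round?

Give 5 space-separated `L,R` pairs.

Answer: 183,240 240,32 32,183 183,114 114,88

Derivation:
Round 1 (k=6): L=183 R=240
Round 2 (k=23): L=240 R=32
Round 3 (k=26): L=32 R=183
Round 4 (k=13): L=183 R=114
Round 5 (k=20): L=114 R=88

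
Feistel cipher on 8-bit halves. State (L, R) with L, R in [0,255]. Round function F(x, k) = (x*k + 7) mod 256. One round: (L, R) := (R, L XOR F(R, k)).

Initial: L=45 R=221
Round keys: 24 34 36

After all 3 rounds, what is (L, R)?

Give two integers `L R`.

Round 1 (k=24): L=221 R=146
Round 2 (k=34): L=146 R=182
Round 3 (k=36): L=182 R=13

Answer: 182 13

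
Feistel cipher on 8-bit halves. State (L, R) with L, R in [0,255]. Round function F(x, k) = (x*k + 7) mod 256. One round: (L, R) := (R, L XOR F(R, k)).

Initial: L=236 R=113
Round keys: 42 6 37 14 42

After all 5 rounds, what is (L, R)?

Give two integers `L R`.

Round 1 (k=42): L=113 R=125
Round 2 (k=6): L=125 R=132
Round 3 (k=37): L=132 R=102
Round 4 (k=14): L=102 R=31
Round 5 (k=42): L=31 R=123

Answer: 31 123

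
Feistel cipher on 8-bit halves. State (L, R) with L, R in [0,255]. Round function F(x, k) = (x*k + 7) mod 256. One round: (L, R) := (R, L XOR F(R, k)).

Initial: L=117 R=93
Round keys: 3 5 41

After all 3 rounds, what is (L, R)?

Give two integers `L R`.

Round 1 (k=3): L=93 R=107
Round 2 (k=5): L=107 R=67
Round 3 (k=41): L=67 R=169

Answer: 67 169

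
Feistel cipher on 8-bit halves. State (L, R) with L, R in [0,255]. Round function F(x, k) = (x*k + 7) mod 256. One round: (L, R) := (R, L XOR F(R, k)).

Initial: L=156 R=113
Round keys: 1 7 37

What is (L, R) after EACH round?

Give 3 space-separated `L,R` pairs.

Answer: 113,228 228,50 50,165

Derivation:
Round 1 (k=1): L=113 R=228
Round 2 (k=7): L=228 R=50
Round 3 (k=37): L=50 R=165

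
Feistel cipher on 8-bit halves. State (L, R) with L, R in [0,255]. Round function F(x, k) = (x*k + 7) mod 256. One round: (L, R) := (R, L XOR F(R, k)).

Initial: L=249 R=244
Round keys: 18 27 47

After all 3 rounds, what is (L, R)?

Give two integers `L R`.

Round 1 (k=18): L=244 R=214
Round 2 (k=27): L=214 R=109
Round 3 (k=47): L=109 R=220

Answer: 109 220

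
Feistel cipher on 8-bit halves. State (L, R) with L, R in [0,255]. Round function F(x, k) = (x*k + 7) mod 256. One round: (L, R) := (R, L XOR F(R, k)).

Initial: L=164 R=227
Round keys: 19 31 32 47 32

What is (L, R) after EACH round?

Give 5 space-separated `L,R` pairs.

Answer: 227,68 68,160 160,67 67,244 244,196

Derivation:
Round 1 (k=19): L=227 R=68
Round 2 (k=31): L=68 R=160
Round 3 (k=32): L=160 R=67
Round 4 (k=47): L=67 R=244
Round 5 (k=32): L=244 R=196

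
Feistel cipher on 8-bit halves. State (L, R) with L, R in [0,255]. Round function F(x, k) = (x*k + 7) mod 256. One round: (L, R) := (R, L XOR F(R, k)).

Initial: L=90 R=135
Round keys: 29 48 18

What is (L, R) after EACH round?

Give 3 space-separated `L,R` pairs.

Answer: 135,8 8,0 0,15

Derivation:
Round 1 (k=29): L=135 R=8
Round 2 (k=48): L=8 R=0
Round 3 (k=18): L=0 R=15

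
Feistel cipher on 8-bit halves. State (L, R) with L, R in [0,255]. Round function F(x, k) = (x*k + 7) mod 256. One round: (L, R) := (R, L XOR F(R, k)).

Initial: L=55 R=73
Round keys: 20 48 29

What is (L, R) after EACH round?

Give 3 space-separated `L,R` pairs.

Round 1 (k=20): L=73 R=140
Round 2 (k=48): L=140 R=14
Round 3 (k=29): L=14 R=17

Answer: 73,140 140,14 14,17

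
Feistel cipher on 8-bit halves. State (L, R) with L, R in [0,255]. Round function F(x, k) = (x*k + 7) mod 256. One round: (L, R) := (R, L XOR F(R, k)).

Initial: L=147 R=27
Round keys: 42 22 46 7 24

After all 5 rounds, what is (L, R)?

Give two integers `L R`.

Round 1 (k=42): L=27 R=230
Round 2 (k=22): L=230 R=208
Round 3 (k=46): L=208 R=129
Round 4 (k=7): L=129 R=94
Round 5 (k=24): L=94 R=86

Answer: 94 86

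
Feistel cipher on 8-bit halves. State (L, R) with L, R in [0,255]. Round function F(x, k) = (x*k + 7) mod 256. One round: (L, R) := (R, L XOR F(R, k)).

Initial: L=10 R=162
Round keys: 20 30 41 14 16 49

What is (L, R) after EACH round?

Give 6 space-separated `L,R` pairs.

Round 1 (k=20): L=162 R=165
Round 2 (k=30): L=165 R=255
Round 3 (k=41): L=255 R=123
Round 4 (k=14): L=123 R=62
Round 5 (k=16): L=62 R=156
Round 6 (k=49): L=156 R=221

Answer: 162,165 165,255 255,123 123,62 62,156 156,221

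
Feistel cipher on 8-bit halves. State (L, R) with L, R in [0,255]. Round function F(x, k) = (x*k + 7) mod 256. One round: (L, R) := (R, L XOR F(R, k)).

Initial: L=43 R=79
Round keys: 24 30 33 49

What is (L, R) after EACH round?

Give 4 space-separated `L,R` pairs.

Answer: 79,68 68,176 176,243 243,58

Derivation:
Round 1 (k=24): L=79 R=68
Round 2 (k=30): L=68 R=176
Round 3 (k=33): L=176 R=243
Round 4 (k=49): L=243 R=58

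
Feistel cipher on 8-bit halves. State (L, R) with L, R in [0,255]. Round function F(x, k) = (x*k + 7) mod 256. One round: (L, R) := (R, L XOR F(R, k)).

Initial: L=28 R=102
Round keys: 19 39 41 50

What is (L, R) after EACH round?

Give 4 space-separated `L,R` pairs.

Answer: 102,133 133,44 44,150 150,127

Derivation:
Round 1 (k=19): L=102 R=133
Round 2 (k=39): L=133 R=44
Round 3 (k=41): L=44 R=150
Round 4 (k=50): L=150 R=127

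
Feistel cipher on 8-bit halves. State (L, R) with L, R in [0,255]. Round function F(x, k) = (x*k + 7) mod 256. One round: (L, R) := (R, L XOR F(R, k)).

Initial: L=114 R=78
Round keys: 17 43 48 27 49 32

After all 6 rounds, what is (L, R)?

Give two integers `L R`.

Round 1 (k=17): L=78 R=71
Round 2 (k=43): L=71 R=186
Round 3 (k=48): L=186 R=160
Round 4 (k=27): L=160 R=93
Round 5 (k=49): L=93 R=116
Round 6 (k=32): L=116 R=218

Answer: 116 218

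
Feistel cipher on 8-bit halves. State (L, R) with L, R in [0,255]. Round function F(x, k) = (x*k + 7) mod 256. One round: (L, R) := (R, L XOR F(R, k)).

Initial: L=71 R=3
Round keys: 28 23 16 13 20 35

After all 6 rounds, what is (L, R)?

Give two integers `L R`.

Round 1 (k=28): L=3 R=28
Round 2 (k=23): L=28 R=136
Round 3 (k=16): L=136 R=155
Round 4 (k=13): L=155 R=110
Round 5 (k=20): L=110 R=4
Round 6 (k=35): L=4 R=253

Answer: 4 253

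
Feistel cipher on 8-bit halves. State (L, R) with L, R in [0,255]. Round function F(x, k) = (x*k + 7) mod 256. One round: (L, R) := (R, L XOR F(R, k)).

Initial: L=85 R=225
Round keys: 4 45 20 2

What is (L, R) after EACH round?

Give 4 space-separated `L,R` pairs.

Round 1 (k=4): L=225 R=222
Round 2 (k=45): L=222 R=236
Round 3 (k=20): L=236 R=169
Round 4 (k=2): L=169 R=181

Answer: 225,222 222,236 236,169 169,181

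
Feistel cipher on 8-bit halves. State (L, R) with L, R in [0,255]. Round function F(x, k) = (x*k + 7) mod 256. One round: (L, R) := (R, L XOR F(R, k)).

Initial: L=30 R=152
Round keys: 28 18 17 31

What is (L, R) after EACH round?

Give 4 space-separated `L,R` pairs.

Answer: 152,185 185,145 145,17 17,135

Derivation:
Round 1 (k=28): L=152 R=185
Round 2 (k=18): L=185 R=145
Round 3 (k=17): L=145 R=17
Round 4 (k=31): L=17 R=135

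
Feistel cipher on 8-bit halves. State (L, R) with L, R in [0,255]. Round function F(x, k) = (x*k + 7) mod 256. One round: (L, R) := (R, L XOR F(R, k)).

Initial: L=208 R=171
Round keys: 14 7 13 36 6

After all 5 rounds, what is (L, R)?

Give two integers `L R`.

Round 1 (k=14): L=171 R=177
Round 2 (k=7): L=177 R=117
Round 3 (k=13): L=117 R=73
Round 4 (k=36): L=73 R=62
Round 5 (k=6): L=62 R=50

Answer: 62 50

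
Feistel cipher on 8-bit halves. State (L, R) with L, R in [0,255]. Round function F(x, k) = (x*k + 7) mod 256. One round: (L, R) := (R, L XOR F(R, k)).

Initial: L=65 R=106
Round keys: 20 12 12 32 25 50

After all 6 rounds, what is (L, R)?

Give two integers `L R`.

Round 1 (k=20): L=106 R=14
Round 2 (k=12): L=14 R=197
Round 3 (k=12): L=197 R=77
Round 4 (k=32): L=77 R=98
Round 5 (k=25): L=98 R=212
Round 6 (k=50): L=212 R=13

Answer: 212 13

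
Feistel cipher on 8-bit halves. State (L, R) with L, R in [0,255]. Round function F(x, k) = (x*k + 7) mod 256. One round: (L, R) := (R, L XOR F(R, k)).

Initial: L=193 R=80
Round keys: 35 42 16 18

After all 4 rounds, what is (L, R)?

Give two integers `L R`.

Round 1 (k=35): L=80 R=54
Round 2 (k=42): L=54 R=179
Round 3 (k=16): L=179 R=1
Round 4 (k=18): L=1 R=170

Answer: 1 170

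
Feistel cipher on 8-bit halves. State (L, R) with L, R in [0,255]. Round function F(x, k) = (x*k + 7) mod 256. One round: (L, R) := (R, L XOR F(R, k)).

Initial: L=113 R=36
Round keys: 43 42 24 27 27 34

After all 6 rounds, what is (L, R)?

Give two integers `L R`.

Answer: 103 108

Derivation:
Round 1 (k=43): L=36 R=98
Round 2 (k=42): L=98 R=63
Round 3 (k=24): L=63 R=141
Round 4 (k=27): L=141 R=217
Round 5 (k=27): L=217 R=103
Round 6 (k=34): L=103 R=108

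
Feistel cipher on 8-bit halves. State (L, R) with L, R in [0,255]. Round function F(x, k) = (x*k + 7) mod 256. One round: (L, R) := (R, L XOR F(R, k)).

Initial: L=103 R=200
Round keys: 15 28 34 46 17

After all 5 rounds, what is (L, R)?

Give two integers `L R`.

Answer: 82 100

Derivation:
Round 1 (k=15): L=200 R=216
Round 2 (k=28): L=216 R=111
Round 3 (k=34): L=111 R=29
Round 4 (k=46): L=29 R=82
Round 5 (k=17): L=82 R=100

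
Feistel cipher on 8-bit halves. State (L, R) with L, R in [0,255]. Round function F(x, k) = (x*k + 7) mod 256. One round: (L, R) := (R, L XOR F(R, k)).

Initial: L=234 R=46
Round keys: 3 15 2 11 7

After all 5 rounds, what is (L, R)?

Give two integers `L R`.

Answer: 101 154

Derivation:
Round 1 (k=3): L=46 R=123
Round 2 (k=15): L=123 R=18
Round 3 (k=2): L=18 R=80
Round 4 (k=11): L=80 R=101
Round 5 (k=7): L=101 R=154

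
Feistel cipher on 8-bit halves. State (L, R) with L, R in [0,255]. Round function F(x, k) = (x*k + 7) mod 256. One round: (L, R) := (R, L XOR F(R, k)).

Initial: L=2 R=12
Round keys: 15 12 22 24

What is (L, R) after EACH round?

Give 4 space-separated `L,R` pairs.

Answer: 12,185 185,191 191,200 200,120

Derivation:
Round 1 (k=15): L=12 R=185
Round 2 (k=12): L=185 R=191
Round 3 (k=22): L=191 R=200
Round 4 (k=24): L=200 R=120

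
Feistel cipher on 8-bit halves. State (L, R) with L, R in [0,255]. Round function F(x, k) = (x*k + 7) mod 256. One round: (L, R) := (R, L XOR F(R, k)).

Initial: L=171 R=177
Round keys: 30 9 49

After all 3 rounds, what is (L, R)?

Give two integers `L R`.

Round 1 (k=30): L=177 R=110
Round 2 (k=9): L=110 R=84
Round 3 (k=49): L=84 R=117

Answer: 84 117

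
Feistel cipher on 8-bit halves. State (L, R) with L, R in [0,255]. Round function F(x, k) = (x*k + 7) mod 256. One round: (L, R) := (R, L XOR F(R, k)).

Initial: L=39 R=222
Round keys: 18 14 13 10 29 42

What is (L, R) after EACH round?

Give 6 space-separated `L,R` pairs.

Round 1 (k=18): L=222 R=132
Round 2 (k=14): L=132 R=225
Round 3 (k=13): L=225 R=240
Round 4 (k=10): L=240 R=134
Round 5 (k=29): L=134 R=197
Round 6 (k=42): L=197 R=223

Answer: 222,132 132,225 225,240 240,134 134,197 197,223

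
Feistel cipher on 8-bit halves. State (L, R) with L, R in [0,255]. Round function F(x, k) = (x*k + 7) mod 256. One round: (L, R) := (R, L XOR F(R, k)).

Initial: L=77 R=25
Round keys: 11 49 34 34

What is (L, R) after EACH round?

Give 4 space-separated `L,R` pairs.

Round 1 (k=11): L=25 R=87
Round 2 (k=49): L=87 R=183
Round 3 (k=34): L=183 R=2
Round 4 (k=34): L=2 R=252

Answer: 25,87 87,183 183,2 2,252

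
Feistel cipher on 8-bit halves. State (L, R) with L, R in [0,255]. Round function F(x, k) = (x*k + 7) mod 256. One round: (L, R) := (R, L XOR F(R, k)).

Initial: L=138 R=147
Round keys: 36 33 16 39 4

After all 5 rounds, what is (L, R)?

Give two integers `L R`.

Round 1 (k=36): L=147 R=57
Round 2 (k=33): L=57 R=243
Round 3 (k=16): L=243 R=14
Round 4 (k=39): L=14 R=218
Round 5 (k=4): L=218 R=97

Answer: 218 97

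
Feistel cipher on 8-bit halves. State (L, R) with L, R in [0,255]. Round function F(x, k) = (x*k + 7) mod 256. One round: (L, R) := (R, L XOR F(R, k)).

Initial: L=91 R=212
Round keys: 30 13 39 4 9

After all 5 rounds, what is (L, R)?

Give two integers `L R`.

Answer: 184 11

Derivation:
Round 1 (k=30): L=212 R=132
Round 2 (k=13): L=132 R=111
Round 3 (k=39): L=111 R=116
Round 4 (k=4): L=116 R=184
Round 5 (k=9): L=184 R=11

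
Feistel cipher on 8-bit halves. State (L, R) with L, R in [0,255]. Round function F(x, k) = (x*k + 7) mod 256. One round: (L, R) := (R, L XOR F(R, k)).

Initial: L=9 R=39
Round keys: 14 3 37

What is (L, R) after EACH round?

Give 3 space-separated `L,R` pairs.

Answer: 39,32 32,64 64,103

Derivation:
Round 1 (k=14): L=39 R=32
Round 2 (k=3): L=32 R=64
Round 3 (k=37): L=64 R=103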